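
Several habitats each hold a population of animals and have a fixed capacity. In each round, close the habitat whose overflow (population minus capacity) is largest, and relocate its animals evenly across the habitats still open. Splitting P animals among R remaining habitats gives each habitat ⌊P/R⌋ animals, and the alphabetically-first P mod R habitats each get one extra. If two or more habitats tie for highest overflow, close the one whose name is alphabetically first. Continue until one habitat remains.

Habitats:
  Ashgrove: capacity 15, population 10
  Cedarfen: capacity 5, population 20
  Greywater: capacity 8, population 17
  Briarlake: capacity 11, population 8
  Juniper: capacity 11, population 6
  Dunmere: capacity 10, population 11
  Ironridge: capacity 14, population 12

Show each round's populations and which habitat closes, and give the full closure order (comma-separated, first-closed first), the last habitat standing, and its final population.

Closure order: Cedarfen, Greywater, Dunmere, Briarlake, Ironridge, Ashgrove
Last habitat: Juniper with 84 animals

Round 1: Ashgrove=10 Briarlake=8 Cedarfen=20 Dunmere=11 Greywater=17 Ironridge=12 Juniper=6 → close Cedarfen (overflow 15)
  20÷6 = 3 each, +1 to first 2
Round 2: Ashgrove=14 Briarlake=12 Dunmere=14 Greywater=20 Ironridge=15 Juniper=9 → close Greywater (overflow 12)
  20÷5 = 4 each, +1 to first 0
Round 3: Ashgrove=18 Briarlake=16 Dunmere=18 Ironridge=19 Juniper=13 → close Dunmere (overflow 8)
  18÷4 = 4 each, +1 to first 2
Round 4: Ashgrove=23 Briarlake=21 Ironridge=23 Juniper=17 → close Briarlake (overflow 10)
  21÷3 = 7 each, +1 to first 0
Round 5: Ashgrove=30 Ironridge=30 Juniper=24 → close Ironridge (overflow 16)
  30÷2 = 15 each, +1 to first 0
Round 6: Ashgrove=45 Juniper=39 → close Ashgrove (overflow 30)
  45÷1 = 45 each, +1 to first 0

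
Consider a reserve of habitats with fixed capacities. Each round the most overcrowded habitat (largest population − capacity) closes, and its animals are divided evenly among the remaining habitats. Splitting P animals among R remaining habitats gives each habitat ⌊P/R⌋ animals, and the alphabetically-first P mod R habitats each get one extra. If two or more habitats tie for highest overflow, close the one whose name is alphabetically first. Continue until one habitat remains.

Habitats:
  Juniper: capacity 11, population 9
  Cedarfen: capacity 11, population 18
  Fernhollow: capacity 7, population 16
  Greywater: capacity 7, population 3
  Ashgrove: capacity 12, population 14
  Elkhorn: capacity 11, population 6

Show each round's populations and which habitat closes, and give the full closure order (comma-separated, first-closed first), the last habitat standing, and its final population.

Round 1: Ashgrove=14 Cedarfen=18 Elkhorn=6 Fernhollow=16 Greywater=3 Juniper=9 → close Fernhollow (overflow 9)
  16÷5 = 3 each, +1 to first 1
Round 2: Ashgrove=18 Cedarfen=21 Elkhorn=9 Greywater=6 Juniper=12 → close Cedarfen (overflow 10)
  21÷4 = 5 each, +1 to first 1
Round 3: Ashgrove=24 Elkhorn=14 Greywater=11 Juniper=17 → close Ashgrove (overflow 12)
  24÷3 = 8 each, +1 to first 0
Round 4: Elkhorn=22 Greywater=19 Juniper=25 → close Juniper (overflow 14)
  25÷2 = 12 each, +1 to first 1
Round 5: Elkhorn=35 Greywater=31 → close Elkhorn (overflow 24)
  35÷1 = 35 each, +1 to first 0

Closure order: Fernhollow, Cedarfen, Ashgrove, Juniper, Elkhorn
Last habitat: Greywater with 66 animals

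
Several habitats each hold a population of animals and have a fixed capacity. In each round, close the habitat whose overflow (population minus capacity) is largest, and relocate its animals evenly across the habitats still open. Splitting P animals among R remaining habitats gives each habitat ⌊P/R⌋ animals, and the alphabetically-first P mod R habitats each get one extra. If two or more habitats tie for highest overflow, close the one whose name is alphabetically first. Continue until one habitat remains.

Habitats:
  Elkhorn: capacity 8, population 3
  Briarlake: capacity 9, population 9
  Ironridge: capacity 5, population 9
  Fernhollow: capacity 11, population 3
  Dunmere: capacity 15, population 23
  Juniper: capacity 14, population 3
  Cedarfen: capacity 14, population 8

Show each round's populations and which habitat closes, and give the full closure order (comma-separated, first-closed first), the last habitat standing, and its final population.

Round 1: Briarlake=9 Cedarfen=8 Dunmere=23 Elkhorn=3 Fernhollow=3 Ironridge=9 Juniper=3 → close Dunmere (overflow 8)
  23÷6 = 3 each, +1 to first 5
Round 2: Briarlake=13 Cedarfen=12 Elkhorn=7 Fernhollow=7 Ironridge=13 Juniper=6 → close Ironridge (overflow 8)
  13÷5 = 2 each, +1 to first 3
Round 3: Briarlake=16 Cedarfen=15 Elkhorn=10 Fernhollow=9 Juniper=8 → close Briarlake (overflow 7)
  16÷4 = 4 each, +1 to first 0
Round 4: Cedarfen=19 Elkhorn=14 Fernhollow=13 Juniper=12 → close Elkhorn (overflow 6)
  14÷3 = 4 each, +1 to first 2
Round 5: Cedarfen=24 Fernhollow=18 Juniper=16 → close Cedarfen (overflow 10)
  24÷2 = 12 each, +1 to first 0
Round 6: Fernhollow=30 Juniper=28 → close Fernhollow (overflow 19)
  30÷1 = 30 each, +1 to first 0

Closure order: Dunmere, Ironridge, Briarlake, Elkhorn, Cedarfen, Fernhollow
Last habitat: Juniper with 58 animals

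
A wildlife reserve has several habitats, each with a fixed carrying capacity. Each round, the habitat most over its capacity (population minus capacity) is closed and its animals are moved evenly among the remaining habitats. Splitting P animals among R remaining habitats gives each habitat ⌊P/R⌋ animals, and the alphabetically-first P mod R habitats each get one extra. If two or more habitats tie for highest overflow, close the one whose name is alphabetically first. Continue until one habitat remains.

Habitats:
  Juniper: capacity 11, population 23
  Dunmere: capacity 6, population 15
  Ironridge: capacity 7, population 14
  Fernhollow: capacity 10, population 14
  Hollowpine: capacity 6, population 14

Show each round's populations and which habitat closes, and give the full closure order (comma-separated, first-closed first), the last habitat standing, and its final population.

Round 1: Dunmere=15 Fernhollow=14 Hollowpine=14 Ironridge=14 Juniper=23 → close Juniper (overflow 12)
  23÷4 = 5 each, +1 to first 3
Round 2: Dunmere=21 Fernhollow=20 Hollowpine=20 Ironridge=19 → close Dunmere (overflow 15)
  21÷3 = 7 each, +1 to first 0
Round 3: Fernhollow=27 Hollowpine=27 Ironridge=26 → close Hollowpine (overflow 21)
  27÷2 = 13 each, +1 to first 1
Round 4: Fernhollow=41 Ironridge=39 → close Ironridge (overflow 32)
  39÷1 = 39 each, +1 to first 0

Closure order: Juniper, Dunmere, Hollowpine, Ironridge
Last habitat: Fernhollow with 80 animals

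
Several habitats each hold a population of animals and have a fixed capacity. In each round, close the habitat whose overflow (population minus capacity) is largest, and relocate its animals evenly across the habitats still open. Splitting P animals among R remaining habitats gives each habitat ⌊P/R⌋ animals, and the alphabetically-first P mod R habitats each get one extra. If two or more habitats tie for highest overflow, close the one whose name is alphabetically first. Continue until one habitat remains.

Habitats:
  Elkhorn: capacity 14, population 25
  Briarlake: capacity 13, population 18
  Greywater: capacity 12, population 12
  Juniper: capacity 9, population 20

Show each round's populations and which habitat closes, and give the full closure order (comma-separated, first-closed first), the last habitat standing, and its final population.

Round 1: Briarlake=18 Elkhorn=25 Greywater=12 Juniper=20 → close Elkhorn (overflow 11)
  25÷3 = 8 each, +1 to first 1
Round 2: Briarlake=27 Greywater=20 Juniper=28 → close Juniper (overflow 19)
  28÷2 = 14 each, +1 to first 0
Round 3: Briarlake=41 Greywater=34 → close Briarlake (overflow 28)
  41÷1 = 41 each, +1 to first 0

Closure order: Elkhorn, Juniper, Briarlake
Last habitat: Greywater with 75 animals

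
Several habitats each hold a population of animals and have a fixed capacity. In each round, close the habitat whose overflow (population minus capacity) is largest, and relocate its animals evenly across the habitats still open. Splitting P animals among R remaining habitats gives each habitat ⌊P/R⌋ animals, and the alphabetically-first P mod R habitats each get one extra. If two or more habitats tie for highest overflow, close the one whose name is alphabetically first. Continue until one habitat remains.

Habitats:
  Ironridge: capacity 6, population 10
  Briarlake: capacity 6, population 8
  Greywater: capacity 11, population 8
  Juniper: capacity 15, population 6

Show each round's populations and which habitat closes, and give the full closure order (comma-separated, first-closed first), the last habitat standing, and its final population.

Round 1: Briarlake=8 Greywater=8 Ironridge=10 Juniper=6 → close Ironridge (overflow 4)
  10÷3 = 3 each, +1 to first 1
Round 2: Briarlake=12 Greywater=11 Juniper=9 → close Briarlake (overflow 6)
  12÷2 = 6 each, +1 to first 0
Round 3: Greywater=17 Juniper=15 → close Greywater (overflow 6)
  17÷1 = 17 each, +1 to first 0

Closure order: Ironridge, Briarlake, Greywater
Last habitat: Juniper with 32 animals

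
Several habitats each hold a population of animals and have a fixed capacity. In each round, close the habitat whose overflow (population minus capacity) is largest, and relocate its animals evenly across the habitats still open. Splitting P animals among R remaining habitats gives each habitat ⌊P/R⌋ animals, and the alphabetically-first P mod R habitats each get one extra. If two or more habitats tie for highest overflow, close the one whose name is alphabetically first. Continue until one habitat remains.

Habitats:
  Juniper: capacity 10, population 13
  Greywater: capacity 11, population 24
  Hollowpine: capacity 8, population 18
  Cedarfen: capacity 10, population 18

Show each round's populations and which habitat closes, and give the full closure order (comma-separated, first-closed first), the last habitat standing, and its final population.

Closure order: Greywater, Hollowpine, Cedarfen
Last habitat: Juniper with 73 animals

Round 1: Cedarfen=18 Greywater=24 Hollowpine=18 Juniper=13 → close Greywater (overflow 13)
  24÷3 = 8 each, +1 to first 0
Round 2: Cedarfen=26 Hollowpine=26 Juniper=21 → close Hollowpine (overflow 18)
  26÷2 = 13 each, +1 to first 0
Round 3: Cedarfen=39 Juniper=34 → close Cedarfen (overflow 29)
  39÷1 = 39 each, +1 to first 0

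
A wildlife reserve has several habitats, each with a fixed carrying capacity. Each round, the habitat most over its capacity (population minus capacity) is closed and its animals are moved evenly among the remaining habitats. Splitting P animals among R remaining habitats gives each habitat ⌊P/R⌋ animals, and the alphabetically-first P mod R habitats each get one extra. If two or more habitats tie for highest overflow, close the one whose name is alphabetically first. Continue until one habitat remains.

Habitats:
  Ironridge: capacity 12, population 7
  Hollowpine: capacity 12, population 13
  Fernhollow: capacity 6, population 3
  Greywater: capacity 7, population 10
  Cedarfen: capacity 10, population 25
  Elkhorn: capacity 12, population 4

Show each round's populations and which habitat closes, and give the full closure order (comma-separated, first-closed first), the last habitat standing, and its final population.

Closure order: Cedarfen, Greywater, Hollowpine, Fernhollow, Elkhorn
Last habitat: Ironridge with 62 animals

Round 1: Cedarfen=25 Elkhorn=4 Fernhollow=3 Greywater=10 Hollowpine=13 Ironridge=7 → close Cedarfen (overflow 15)
  25÷5 = 5 each, +1 to first 0
Round 2: Elkhorn=9 Fernhollow=8 Greywater=15 Hollowpine=18 Ironridge=12 → close Greywater (overflow 8)
  15÷4 = 3 each, +1 to first 3
Round 3: Elkhorn=13 Fernhollow=12 Hollowpine=22 Ironridge=15 → close Hollowpine (overflow 10)
  22÷3 = 7 each, +1 to first 1
Round 4: Elkhorn=21 Fernhollow=19 Ironridge=22 → close Fernhollow (overflow 13)
  19÷2 = 9 each, +1 to first 1
Round 5: Elkhorn=31 Ironridge=31 → close Elkhorn (overflow 19)
  31÷1 = 31 each, +1 to first 0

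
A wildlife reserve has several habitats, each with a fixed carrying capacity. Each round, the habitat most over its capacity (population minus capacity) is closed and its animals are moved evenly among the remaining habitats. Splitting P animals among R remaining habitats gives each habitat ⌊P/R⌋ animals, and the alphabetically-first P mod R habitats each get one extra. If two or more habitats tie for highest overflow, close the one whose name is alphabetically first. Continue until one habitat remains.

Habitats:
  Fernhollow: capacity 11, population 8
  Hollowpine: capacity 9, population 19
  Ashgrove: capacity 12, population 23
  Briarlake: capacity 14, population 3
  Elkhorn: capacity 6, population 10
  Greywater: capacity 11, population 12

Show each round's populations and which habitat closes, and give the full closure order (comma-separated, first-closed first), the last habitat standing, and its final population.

Closure order: Ashgrove, Hollowpine, Elkhorn, Greywater, Fernhollow
Last habitat: Briarlake with 75 animals

Round 1: Ashgrove=23 Briarlake=3 Elkhorn=10 Fernhollow=8 Greywater=12 Hollowpine=19 → close Ashgrove (overflow 11)
  23÷5 = 4 each, +1 to first 3
Round 2: Briarlake=8 Elkhorn=15 Fernhollow=13 Greywater=16 Hollowpine=23 → close Hollowpine (overflow 14)
  23÷4 = 5 each, +1 to first 3
Round 3: Briarlake=14 Elkhorn=21 Fernhollow=19 Greywater=21 → close Elkhorn (overflow 15)
  21÷3 = 7 each, +1 to first 0
Round 4: Briarlake=21 Fernhollow=26 Greywater=28 → close Greywater (overflow 17)
  28÷2 = 14 each, +1 to first 0
Round 5: Briarlake=35 Fernhollow=40 → close Fernhollow (overflow 29)
  40÷1 = 40 each, +1 to first 0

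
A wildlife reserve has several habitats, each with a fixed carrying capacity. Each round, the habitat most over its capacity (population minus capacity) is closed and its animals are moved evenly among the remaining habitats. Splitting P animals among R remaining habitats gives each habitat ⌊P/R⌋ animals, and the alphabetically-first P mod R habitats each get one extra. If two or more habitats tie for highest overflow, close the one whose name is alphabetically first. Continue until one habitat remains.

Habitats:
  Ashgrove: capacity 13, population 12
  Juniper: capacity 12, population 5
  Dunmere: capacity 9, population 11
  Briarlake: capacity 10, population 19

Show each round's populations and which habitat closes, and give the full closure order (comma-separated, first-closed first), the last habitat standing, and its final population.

Closure order: Briarlake, Dunmere, Ashgrove
Last habitat: Juniper with 47 animals

Round 1: Ashgrove=12 Briarlake=19 Dunmere=11 Juniper=5 → close Briarlake (overflow 9)
  19÷3 = 6 each, +1 to first 1
Round 2: Ashgrove=19 Dunmere=17 Juniper=11 → close Dunmere (overflow 8)
  17÷2 = 8 each, +1 to first 1
Round 3: Ashgrove=28 Juniper=19 → close Ashgrove (overflow 15)
  28÷1 = 28 each, +1 to first 0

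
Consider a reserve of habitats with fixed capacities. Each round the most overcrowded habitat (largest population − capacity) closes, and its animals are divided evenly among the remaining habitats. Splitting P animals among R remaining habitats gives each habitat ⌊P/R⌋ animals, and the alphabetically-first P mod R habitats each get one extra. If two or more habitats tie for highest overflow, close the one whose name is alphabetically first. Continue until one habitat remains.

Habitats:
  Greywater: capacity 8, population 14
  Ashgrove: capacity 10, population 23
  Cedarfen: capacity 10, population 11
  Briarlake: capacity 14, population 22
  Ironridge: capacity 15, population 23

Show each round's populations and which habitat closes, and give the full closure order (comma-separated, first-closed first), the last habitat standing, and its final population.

Closure order: Ashgrove, Briarlake, Ironridge, Greywater
Last habitat: Cedarfen with 93 animals

Round 1: Ashgrove=23 Briarlake=22 Cedarfen=11 Greywater=14 Ironridge=23 → close Ashgrove (overflow 13)
  23÷4 = 5 each, +1 to first 3
Round 2: Briarlake=28 Cedarfen=17 Greywater=20 Ironridge=28 → close Briarlake (overflow 14)
  28÷3 = 9 each, +1 to first 1
Round 3: Cedarfen=27 Greywater=29 Ironridge=37 → close Ironridge (overflow 22)
  37÷2 = 18 each, +1 to first 1
Round 4: Cedarfen=46 Greywater=47 → close Greywater (overflow 39)
  47÷1 = 47 each, +1 to first 0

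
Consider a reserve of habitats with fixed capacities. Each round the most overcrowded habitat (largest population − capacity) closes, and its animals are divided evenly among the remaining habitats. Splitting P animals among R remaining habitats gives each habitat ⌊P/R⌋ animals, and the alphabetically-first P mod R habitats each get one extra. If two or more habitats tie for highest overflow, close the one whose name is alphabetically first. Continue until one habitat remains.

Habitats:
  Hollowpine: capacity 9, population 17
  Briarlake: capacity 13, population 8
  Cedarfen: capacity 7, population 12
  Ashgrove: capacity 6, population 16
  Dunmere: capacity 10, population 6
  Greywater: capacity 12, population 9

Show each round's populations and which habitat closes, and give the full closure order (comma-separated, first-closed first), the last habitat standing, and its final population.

Round 1: Ashgrove=16 Briarlake=8 Cedarfen=12 Dunmere=6 Greywater=9 Hollowpine=17 → close Ashgrove (overflow 10)
  16÷5 = 3 each, +1 to first 1
Round 2: Briarlake=12 Cedarfen=15 Dunmere=9 Greywater=12 Hollowpine=20 → close Hollowpine (overflow 11)
  20÷4 = 5 each, +1 to first 0
Round 3: Briarlake=17 Cedarfen=20 Dunmere=14 Greywater=17 → close Cedarfen (overflow 13)
  20÷3 = 6 each, +1 to first 2
Round 4: Briarlake=24 Dunmere=21 Greywater=23 → close Briarlake (overflow 11)
  24÷2 = 12 each, +1 to first 0
Round 5: Dunmere=33 Greywater=35 → close Dunmere (overflow 23)
  33÷1 = 33 each, +1 to first 0

Closure order: Ashgrove, Hollowpine, Cedarfen, Briarlake, Dunmere
Last habitat: Greywater with 68 animals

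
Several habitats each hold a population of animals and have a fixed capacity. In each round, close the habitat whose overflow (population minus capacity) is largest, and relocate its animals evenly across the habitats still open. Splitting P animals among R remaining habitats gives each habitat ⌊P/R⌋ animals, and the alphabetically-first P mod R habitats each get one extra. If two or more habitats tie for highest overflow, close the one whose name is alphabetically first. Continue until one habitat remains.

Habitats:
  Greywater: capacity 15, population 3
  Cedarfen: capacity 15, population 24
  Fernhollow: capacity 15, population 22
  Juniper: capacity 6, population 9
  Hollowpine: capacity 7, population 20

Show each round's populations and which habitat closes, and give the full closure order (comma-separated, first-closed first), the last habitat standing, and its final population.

Round 1: Cedarfen=24 Fernhollow=22 Greywater=3 Hollowpine=20 Juniper=9 → close Hollowpine (overflow 13)
  20÷4 = 5 each, +1 to first 0
Round 2: Cedarfen=29 Fernhollow=27 Greywater=8 Juniper=14 → close Cedarfen (overflow 14)
  29÷3 = 9 each, +1 to first 2
Round 3: Fernhollow=37 Greywater=18 Juniper=23 → close Fernhollow (overflow 22)
  37÷2 = 18 each, +1 to first 1
Round 4: Greywater=37 Juniper=41 → close Juniper (overflow 35)
  41÷1 = 41 each, +1 to first 0

Closure order: Hollowpine, Cedarfen, Fernhollow, Juniper
Last habitat: Greywater with 78 animals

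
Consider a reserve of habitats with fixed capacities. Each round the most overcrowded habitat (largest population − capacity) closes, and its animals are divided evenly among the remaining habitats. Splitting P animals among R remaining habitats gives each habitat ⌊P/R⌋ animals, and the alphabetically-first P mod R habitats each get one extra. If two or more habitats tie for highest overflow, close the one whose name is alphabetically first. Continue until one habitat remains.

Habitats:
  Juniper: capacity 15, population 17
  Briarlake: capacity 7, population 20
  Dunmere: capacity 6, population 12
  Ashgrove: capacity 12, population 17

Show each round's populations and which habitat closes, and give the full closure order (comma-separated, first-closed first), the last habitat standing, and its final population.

Closure order: Briarlake, Dunmere, Ashgrove
Last habitat: Juniper with 66 animals

Round 1: Ashgrove=17 Briarlake=20 Dunmere=12 Juniper=17 → close Briarlake (overflow 13)
  20÷3 = 6 each, +1 to first 2
Round 2: Ashgrove=24 Dunmere=19 Juniper=23 → close Dunmere (overflow 13)
  19÷2 = 9 each, +1 to first 1
Round 3: Ashgrove=34 Juniper=32 → close Ashgrove (overflow 22)
  34÷1 = 34 each, +1 to first 0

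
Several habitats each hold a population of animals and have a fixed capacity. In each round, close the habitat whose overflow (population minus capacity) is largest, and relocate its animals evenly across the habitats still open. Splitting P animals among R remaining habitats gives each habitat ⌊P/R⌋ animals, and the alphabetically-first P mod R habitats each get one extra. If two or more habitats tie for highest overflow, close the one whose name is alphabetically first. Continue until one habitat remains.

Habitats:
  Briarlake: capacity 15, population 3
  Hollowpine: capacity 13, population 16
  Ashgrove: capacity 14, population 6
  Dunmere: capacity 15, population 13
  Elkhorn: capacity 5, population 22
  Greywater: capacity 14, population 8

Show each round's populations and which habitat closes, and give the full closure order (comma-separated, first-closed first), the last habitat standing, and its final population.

Round 1: Ashgrove=6 Briarlake=3 Dunmere=13 Elkhorn=22 Greywater=8 Hollowpine=16 → close Elkhorn (overflow 17)
  22÷5 = 4 each, +1 to first 2
Round 2: Ashgrove=11 Briarlake=8 Dunmere=17 Greywater=12 Hollowpine=20 → close Hollowpine (overflow 7)
  20÷4 = 5 each, +1 to first 0
Round 3: Ashgrove=16 Briarlake=13 Dunmere=22 Greywater=17 → close Dunmere (overflow 7)
  22÷3 = 7 each, +1 to first 1
Round 4: Ashgrove=24 Briarlake=20 Greywater=24 → close Ashgrove (overflow 10)
  24÷2 = 12 each, +1 to first 0
Round 5: Briarlake=32 Greywater=36 → close Greywater (overflow 22)
  36÷1 = 36 each, +1 to first 0

Closure order: Elkhorn, Hollowpine, Dunmere, Ashgrove, Greywater
Last habitat: Briarlake with 68 animals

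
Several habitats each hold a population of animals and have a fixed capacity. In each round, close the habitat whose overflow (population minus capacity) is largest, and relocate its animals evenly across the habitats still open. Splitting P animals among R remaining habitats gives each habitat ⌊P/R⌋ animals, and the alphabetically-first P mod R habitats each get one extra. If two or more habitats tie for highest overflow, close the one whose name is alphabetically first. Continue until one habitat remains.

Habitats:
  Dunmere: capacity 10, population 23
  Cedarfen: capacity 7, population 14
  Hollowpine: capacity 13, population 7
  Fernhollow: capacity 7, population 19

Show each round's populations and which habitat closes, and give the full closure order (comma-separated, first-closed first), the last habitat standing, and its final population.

Closure order: Dunmere, Fernhollow, Cedarfen
Last habitat: Hollowpine with 63 animals

Round 1: Cedarfen=14 Dunmere=23 Fernhollow=19 Hollowpine=7 → close Dunmere (overflow 13)
  23÷3 = 7 each, +1 to first 2
Round 2: Cedarfen=22 Fernhollow=27 Hollowpine=14 → close Fernhollow (overflow 20)
  27÷2 = 13 each, +1 to first 1
Round 3: Cedarfen=36 Hollowpine=27 → close Cedarfen (overflow 29)
  36÷1 = 36 each, +1 to first 0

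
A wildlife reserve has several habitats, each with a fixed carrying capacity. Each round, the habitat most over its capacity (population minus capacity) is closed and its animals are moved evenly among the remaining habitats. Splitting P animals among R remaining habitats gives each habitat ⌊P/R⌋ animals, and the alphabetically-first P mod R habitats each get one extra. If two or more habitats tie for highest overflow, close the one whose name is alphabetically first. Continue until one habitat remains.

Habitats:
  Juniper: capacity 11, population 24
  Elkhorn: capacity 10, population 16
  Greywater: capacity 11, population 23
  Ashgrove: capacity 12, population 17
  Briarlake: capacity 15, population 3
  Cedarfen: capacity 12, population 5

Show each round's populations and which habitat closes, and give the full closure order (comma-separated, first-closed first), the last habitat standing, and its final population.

Closure order: Juniper, Greywater, Ashgrove, Elkhorn, Cedarfen
Last habitat: Briarlake with 88 animals

Round 1: Ashgrove=17 Briarlake=3 Cedarfen=5 Elkhorn=16 Greywater=23 Juniper=24 → close Juniper (overflow 13)
  24÷5 = 4 each, +1 to first 4
Round 2: Ashgrove=22 Briarlake=8 Cedarfen=10 Elkhorn=21 Greywater=27 → close Greywater (overflow 16)
  27÷4 = 6 each, +1 to first 3
Round 3: Ashgrove=29 Briarlake=15 Cedarfen=17 Elkhorn=27 → close Ashgrove (overflow 17)
  29÷3 = 9 each, +1 to first 2
Round 4: Briarlake=25 Cedarfen=27 Elkhorn=36 → close Elkhorn (overflow 26)
  36÷2 = 18 each, +1 to first 0
Round 5: Briarlake=43 Cedarfen=45 → close Cedarfen (overflow 33)
  45÷1 = 45 each, +1 to first 0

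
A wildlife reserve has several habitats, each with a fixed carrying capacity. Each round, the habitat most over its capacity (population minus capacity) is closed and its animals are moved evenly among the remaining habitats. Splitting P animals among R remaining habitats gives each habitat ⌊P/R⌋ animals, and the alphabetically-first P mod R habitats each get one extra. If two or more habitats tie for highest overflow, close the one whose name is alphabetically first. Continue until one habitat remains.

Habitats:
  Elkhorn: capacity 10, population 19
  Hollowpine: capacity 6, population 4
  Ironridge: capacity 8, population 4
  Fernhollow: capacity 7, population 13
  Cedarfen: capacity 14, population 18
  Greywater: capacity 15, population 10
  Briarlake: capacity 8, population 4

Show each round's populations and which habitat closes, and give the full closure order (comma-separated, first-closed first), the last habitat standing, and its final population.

Round 1: Briarlake=4 Cedarfen=18 Elkhorn=19 Fernhollow=13 Greywater=10 Hollowpine=4 Ironridge=4 → close Elkhorn (overflow 9)
  19÷6 = 3 each, +1 to first 1
Round 2: Briarlake=8 Cedarfen=21 Fernhollow=16 Greywater=13 Hollowpine=7 Ironridge=7 → close Fernhollow (overflow 9)
  16÷5 = 3 each, +1 to first 1
Round 3: Briarlake=12 Cedarfen=24 Greywater=16 Hollowpine=10 Ironridge=10 → close Cedarfen (overflow 10)
  24÷4 = 6 each, +1 to first 0
Round 4: Briarlake=18 Greywater=22 Hollowpine=16 Ironridge=16 → close Briarlake (overflow 10)
  18÷3 = 6 each, +1 to first 0
Round 5: Greywater=28 Hollowpine=22 Ironridge=22 → close Hollowpine (overflow 16)
  22÷2 = 11 each, +1 to first 0
Round 6: Greywater=39 Ironridge=33 → close Ironridge (overflow 25)
  33÷1 = 33 each, +1 to first 0

Closure order: Elkhorn, Fernhollow, Cedarfen, Briarlake, Hollowpine, Ironridge
Last habitat: Greywater with 72 animals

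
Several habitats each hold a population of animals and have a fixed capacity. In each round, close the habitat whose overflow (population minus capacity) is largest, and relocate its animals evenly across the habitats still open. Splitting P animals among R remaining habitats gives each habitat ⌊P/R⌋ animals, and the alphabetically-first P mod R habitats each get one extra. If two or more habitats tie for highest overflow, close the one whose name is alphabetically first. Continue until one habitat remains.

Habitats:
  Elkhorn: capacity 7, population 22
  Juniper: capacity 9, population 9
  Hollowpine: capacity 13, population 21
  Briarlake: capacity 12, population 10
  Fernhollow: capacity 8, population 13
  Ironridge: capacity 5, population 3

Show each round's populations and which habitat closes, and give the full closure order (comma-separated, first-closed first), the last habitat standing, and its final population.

Closure order: Elkhorn, Hollowpine, Fernhollow, Briarlake, Juniper
Last habitat: Ironridge with 78 animals

Round 1: Briarlake=10 Elkhorn=22 Fernhollow=13 Hollowpine=21 Ironridge=3 Juniper=9 → close Elkhorn (overflow 15)
  22÷5 = 4 each, +1 to first 2
Round 2: Briarlake=15 Fernhollow=18 Hollowpine=25 Ironridge=7 Juniper=13 → close Hollowpine (overflow 12)
  25÷4 = 6 each, +1 to first 1
Round 3: Briarlake=22 Fernhollow=24 Ironridge=13 Juniper=19 → close Fernhollow (overflow 16)
  24÷3 = 8 each, +1 to first 0
Round 4: Briarlake=30 Ironridge=21 Juniper=27 → close Briarlake (overflow 18)
  30÷2 = 15 each, +1 to first 0
Round 5: Ironridge=36 Juniper=42 → close Juniper (overflow 33)
  42÷1 = 42 each, +1 to first 0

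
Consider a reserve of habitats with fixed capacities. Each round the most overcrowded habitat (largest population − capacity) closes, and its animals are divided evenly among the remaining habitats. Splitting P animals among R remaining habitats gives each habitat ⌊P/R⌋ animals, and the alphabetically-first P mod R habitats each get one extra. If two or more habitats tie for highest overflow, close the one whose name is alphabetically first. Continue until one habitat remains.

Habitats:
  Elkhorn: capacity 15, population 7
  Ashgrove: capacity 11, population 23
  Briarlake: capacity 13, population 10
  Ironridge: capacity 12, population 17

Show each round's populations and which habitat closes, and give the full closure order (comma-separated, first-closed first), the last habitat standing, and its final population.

Closure order: Ashgrove, Ironridge, Briarlake
Last habitat: Elkhorn with 57 animals

Round 1: Ashgrove=23 Briarlake=10 Elkhorn=7 Ironridge=17 → close Ashgrove (overflow 12)
  23÷3 = 7 each, +1 to first 2
Round 2: Briarlake=18 Elkhorn=15 Ironridge=24 → close Ironridge (overflow 12)
  24÷2 = 12 each, +1 to first 0
Round 3: Briarlake=30 Elkhorn=27 → close Briarlake (overflow 17)
  30÷1 = 30 each, +1 to first 0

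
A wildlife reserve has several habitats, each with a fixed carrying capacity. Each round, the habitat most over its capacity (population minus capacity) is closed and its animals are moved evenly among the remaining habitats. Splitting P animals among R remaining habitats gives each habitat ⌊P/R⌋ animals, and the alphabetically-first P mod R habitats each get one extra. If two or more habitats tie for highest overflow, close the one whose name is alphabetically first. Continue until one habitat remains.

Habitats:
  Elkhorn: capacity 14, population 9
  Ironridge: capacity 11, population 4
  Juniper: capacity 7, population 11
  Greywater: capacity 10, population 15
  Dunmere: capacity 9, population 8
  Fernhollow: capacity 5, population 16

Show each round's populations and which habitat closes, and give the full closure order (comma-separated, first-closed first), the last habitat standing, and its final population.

Round 1: Dunmere=8 Elkhorn=9 Fernhollow=16 Greywater=15 Ironridge=4 Juniper=11 → close Fernhollow (overflow 11)
  16÷5 = 3 each, +1 to first 1
Round 2: Dunmere=12 Elkhorn=12 Greywater=18 Ironridge=7 Juniper=14 → close Greywater (overflow 8)
  18÷4 = 4 each, +1 to first 2
Round 3: Dunmere=17 Elkhorn=17 Ironridge=11 Juniper=18 → close Juniper (overflow 11)
  18÷3 = 6 each, +1 to first 0
Round 4: Dunmere=23 Elkhorn=23 Ironridge=17 → close Dunmere (overflow 14)
  23÷2 = 11 each, +1 to first 1
Round 5: Elkhorn=35 Ironridge=28 → close Elkhorn (overflow 21)
  35÷1 = 35 each, +1 to first 0

Closure order: Fernhollow, Greywater, Juniper, Dunmere, Elkhorn
Last habitat: Ironridge with 63 animals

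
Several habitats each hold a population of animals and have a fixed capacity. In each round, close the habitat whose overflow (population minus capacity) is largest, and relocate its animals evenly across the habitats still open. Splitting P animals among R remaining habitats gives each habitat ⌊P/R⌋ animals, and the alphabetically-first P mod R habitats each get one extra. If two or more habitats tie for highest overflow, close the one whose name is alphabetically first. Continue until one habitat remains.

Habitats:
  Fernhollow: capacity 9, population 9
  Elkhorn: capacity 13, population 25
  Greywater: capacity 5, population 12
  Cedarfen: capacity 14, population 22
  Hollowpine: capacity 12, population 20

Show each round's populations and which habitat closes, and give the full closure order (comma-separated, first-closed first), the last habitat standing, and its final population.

Round 1: Cedarfen=22 Elkhorn=25 Fernhollow=9 Greywater=12 Hollowpine=20 → close Elkhorn (overflow 12)
  25÷4 = 6 each, +1 to first 1
Round 2: Cedarfen=29 Fernhollow=15 Greywater=18 Hollowpine=26 → close Cedarfen (overflow 15)
  29÷3 = 9 each, +1 to first 2
Round 3: Fernhollow=25 Greywater=28 Hollowpine=35 → close Greywater (overflow 23)
  28÷2 = 14 each, +1 to first 0
Round 4: Fernhollow=39 Hollowpine=49 → close Hollowpine (overflow 37)
  49÷1 = 49 each, +1 to first 0

Closure order: Elkhorn, Cedarfen, Greywater, Hollowpine
Last habitat: Fernhollow with 88 animals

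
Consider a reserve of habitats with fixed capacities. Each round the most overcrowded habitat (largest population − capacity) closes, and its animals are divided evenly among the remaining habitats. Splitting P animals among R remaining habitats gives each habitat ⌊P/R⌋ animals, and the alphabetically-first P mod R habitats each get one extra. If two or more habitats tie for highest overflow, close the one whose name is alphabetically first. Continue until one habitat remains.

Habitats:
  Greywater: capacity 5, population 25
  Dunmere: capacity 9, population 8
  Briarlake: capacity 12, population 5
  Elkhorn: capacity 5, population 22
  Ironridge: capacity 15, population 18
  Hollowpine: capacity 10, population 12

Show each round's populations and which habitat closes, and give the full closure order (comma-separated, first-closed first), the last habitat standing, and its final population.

Closure order: Greywater, Elkhorn, Hollowpine, Ironridge, Dunmere
Last habitat: Briarlake with 90 animals

Round 1: Briarlake=5 Dunmere=8 Elkhorn=22 Greywater=25 Hollowpine=12 Ironridge=18 → close Greywater (overflow 20)
  25÷5 = 5 each, +1 to first 0
Round 2: Briarlake=10 Dunmere=13 Elkhorn=27 Hollowpine=17 Ironridge=23 → close Elkhorn (overflow 22)
  27÷4 = 6 each, +1 to first 3
Round 3: Briarlake=17 Dunmere=20 Hollowpine=24 Ironridge=29 → close Hollowpine (overflow 14)
  24÷3 = 8 each, +1 to first 0
Round 4: Briarlake=25 Dunmere=28 Ironridge=37 → close Ironridge (overflow 22)
  37÷2 = 18 each, +1 to first 1
Round 5: Briarlake=44 Dunmere=46 → close Dunmere (overflow 37)
  46÷1 = 46 each, +1 to first 0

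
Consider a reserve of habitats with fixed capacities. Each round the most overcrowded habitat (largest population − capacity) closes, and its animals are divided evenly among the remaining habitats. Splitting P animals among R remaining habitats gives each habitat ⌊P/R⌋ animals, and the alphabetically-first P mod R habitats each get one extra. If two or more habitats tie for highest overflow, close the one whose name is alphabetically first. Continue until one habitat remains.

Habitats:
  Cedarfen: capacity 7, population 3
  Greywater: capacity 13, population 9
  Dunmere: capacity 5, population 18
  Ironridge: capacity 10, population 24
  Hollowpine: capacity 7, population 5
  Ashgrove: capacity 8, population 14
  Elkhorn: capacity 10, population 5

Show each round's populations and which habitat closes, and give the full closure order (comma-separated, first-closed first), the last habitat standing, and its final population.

Round 1: Ashgrove=14 Cedarfen=3 Dunmere=18 Elkhorn=5 Greywater=9 Hollowpine=5 Ironridge=24 → close Ironridge (overflow 14)
  24÷6 = 4 each, +1 to first 0
Round 2: Ashgrove=18 Cedarfen=7 Dunmere=22 Elkhorn=9 Greywater=13 Hollowpine=9 → close Dunmere (overflow 17)
  22÷5 = 4 each, +1 to first 2
Round 3: Ashgrove=23 Cedarfen=12 Elkhorn=13 Greywater=17 Hollowpine=13 → close Ashgrove (overflow 15)
  23÷4 = 5 each, +1 to first 3
Round 4: Cedarfen=18 Elkhorn=19 Greywater=23 Hollowpine=18 → close Cedarfen (overflow 11)
  18÷3 = 6 each, +1 to first 0
Round 5: Elkhorn=25 Greywater=29 Hollowpine=24 → close Hollowpine (overflow 17)
  24÷2 = 12 each, +1 to first 0
Round 6: Elkhorn=37 Greywater=41 → close Greywater (overflow 28)
  41÷1 = 41 each, +1 to first 0

Closure order: Ironridge, Dunmere, Ashgrove, Cedarfen, Hollowpine, Greywater
Last habitat: Elkhorn with 78 animals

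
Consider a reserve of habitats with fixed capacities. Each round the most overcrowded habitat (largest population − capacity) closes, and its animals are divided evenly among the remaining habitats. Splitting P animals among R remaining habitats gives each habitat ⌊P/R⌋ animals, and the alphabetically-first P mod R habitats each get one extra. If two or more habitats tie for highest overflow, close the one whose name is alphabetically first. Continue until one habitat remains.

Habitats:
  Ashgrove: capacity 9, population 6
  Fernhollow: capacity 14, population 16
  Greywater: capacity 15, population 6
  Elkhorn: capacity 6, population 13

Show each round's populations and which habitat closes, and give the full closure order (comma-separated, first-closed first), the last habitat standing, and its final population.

Round 1: Ashgrove=6 Elkhorn=13 Fernhollow=16 Greywater=6 → close Elkhorn (overflow 7)
  13÷3 = 4 each, +1 to first 1
Round 2: Ashgrove=11 Fernhollow=20 Greywater=10 → close Fernhollow (overflow 6)
  20÷2 = 10 each, +1 to first 0
Round 3: Ashgrove=21 Greywater=20 → close Ashgrove (overflow 12)
  21÷1 = 21 each, +1 to first 0

Closure order: Elkhorn, Fernhollow, Ashgrove
Last habitat: Greywater with 41 animals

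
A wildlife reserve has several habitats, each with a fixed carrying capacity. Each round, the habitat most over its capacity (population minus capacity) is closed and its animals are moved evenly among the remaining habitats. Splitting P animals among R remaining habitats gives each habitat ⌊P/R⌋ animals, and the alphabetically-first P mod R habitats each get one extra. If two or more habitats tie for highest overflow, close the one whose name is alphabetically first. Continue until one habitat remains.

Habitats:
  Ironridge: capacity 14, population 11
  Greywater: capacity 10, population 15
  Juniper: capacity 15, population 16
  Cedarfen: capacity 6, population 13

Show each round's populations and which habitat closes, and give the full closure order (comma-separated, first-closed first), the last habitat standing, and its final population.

Round 1: Cedarfen=13 Greywater=15 Ironridge=11 Juniper=16 → close Cedarfen (overflow 7)
  13÷3 = 4 each, +1 to first 1
Round 2: Greywater=20 Ironridge=15 Juniper=20 → close Greywater (overflow 10)
  20÷2 = 10 each, +1 to first 0
Round 3: Ironridge=25 Juniper=30 → close Juniper (overflow 15)
  30÷1 = 30 each, +1 to first 0

Closure order: Cedarfen, Greywater, Juniper
Last habitat: Ironridge with 55 animals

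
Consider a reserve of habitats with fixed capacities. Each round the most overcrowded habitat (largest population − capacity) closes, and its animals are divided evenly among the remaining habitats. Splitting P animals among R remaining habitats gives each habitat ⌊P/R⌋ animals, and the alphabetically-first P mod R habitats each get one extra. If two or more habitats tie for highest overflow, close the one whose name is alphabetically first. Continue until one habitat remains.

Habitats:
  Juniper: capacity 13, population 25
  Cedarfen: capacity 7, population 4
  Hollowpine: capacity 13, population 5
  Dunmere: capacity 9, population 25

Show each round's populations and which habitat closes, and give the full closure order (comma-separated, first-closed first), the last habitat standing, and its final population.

Round 1: Cedarfen=4 Dunmere=25 Hollowpine=5 Juniper=25 → close Dunmere (overflow 16)
  25÷3 = 8 each, +1 to first 1
Round 2: Cedarfen=13 Hollowpine=13 Juniper=33 → close Juniper (overflow 20)
  33÷2 = 16 each, +1 to first 1
Round 3: Cedarfen=30 Hollowpine=29 → close Cedarfen (overflow 23)
  30÷1 = 30 each, +1 to first 0

Closure order: Dunmere, Juniper, Cedarfen
Last habitat: Hollowpine with 59 animals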